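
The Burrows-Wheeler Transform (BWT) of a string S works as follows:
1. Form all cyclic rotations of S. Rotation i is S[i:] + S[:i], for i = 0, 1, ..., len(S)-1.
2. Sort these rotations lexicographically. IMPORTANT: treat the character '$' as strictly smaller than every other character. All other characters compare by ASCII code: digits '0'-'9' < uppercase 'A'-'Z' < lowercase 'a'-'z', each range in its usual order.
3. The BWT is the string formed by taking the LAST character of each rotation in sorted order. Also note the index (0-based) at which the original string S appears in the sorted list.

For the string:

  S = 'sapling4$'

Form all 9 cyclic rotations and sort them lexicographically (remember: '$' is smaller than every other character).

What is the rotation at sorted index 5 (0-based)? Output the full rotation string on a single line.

All 9 rotations (rotation i = S[i:]+S[:i]):
  rot[0] = sapling4$
  rot[1] = apling4$s
  rot[2] = pling4$sa
  rot[3] = ling4$sap
  rot[4] = ing4$sapl
  rot[5] = ng4$sapli
  rot[6] = g4$saplin
  rot[7] = 4$sapling
  rot[8] = $sapling4
Sorted (with $ < everything):
  sorted[0] = $sapling4
  sorted[1] = 4$sapling
  sorted[2] = apling4$s
  sorted[3] = g4$saplin
  sorted[4] = ing4$sapl
  sorted[5] = ling4$sap
  sorted[6] = ng4$sapli
  sorted[7] = pling4$sa
  sorted[8] = sapling4$
sorted[5] = ling4$sap

Answer: ling4$sap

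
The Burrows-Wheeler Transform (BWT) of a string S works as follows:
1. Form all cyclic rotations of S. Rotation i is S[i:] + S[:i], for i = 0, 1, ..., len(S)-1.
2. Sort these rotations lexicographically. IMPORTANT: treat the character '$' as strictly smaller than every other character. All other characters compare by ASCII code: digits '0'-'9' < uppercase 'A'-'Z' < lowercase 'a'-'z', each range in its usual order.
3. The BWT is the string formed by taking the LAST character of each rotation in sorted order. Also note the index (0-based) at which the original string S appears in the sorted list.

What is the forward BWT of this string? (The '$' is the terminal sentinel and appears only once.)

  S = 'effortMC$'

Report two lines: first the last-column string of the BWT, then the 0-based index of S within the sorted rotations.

All 9 rotations (rotation i = S[i:]+S[:i]):
  rot[0] = effortMC$
  rot[1] = ffortMC$e
  rot[2] = fortMC$ef
  rot[3] = ortMC$eff
  rot[4] = rtMC$effo
  rot[5] = tMC$effor
  rot[6] = MC$effort
  rot[7] = C$effortM
  rot[8] = $effortMC
Sorted (with $ < everything):
  sorted[0] = $effortMC  (last char: 'C')
  sorted[1] = C$effortM  (last char: 'M')
  sorted[2] = MC$effort  (last char: 't')
  sorted[3] = effortMC$  (last char: '$')
  sorted[4] = ffortMC$e  (last char: 'e')
  sorted[5] = fortMC$ef  (last char: 'f')
  sorted[6] = ortMC$eff  (last char: 'f')
  sorted[7] = rtMC$effo  (last char: 'o')
  sorted[8] = tMC$effor  (last char: 'r')
Last column: CMt$effor
Original string S is at sorted index 3

Answer: CMt$effor
3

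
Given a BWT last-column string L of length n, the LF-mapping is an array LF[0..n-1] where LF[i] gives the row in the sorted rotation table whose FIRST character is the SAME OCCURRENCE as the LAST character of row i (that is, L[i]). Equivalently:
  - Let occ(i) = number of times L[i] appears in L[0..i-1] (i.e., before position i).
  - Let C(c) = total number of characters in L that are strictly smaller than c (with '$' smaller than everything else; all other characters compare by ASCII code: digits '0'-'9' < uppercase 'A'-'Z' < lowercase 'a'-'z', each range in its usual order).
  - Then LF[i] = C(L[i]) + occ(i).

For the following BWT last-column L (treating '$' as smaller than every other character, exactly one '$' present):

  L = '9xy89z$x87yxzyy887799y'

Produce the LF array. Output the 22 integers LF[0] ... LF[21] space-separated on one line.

Answer: 8 12 15 4 9 20 0 13 5 1 16 14 21 17 18 6 7 2 3 10 11 19

Derivation:
Char counts: '$':1, '7':3, '8':4, '9':4, 'x':3, 'y':5, 'z':2
C (first-col start): C('$')=0, C('7')=1, C('8')=4, C('9')=8, C('x')=12, C('y')=15, C('z')=20
L[0]='9': occ=0, LF[0]=C('9')+0=8+0=8
L[1]='x': occ=0, LF[1]=C('x')+0=12+0=12
L[2]='y': occ=0, LF[2]=C('y')+0=15+0=15
L[3]='8': occ=0, LF[3]=C('8')+0=4+0=4
L[4]='9': occ=1, LF[4]=C('9')+1=8+1=9
L[5]='z': occ=0, LF[5]=C('z')+0=20+0=20
L[6]='$': occ=0, LF[6]=C('$')+0=0+0=0
L[7]='x': occ=1, LF[7]=C('x')+1=12+1=13
L[8]='8': occ=1, LF[8]=C('8')+1=4+1=5
L[9]='7': occ=0, LF[9]=C('7')+0=1+0=1
L[10]='y': occ=1, LF[10]=C('y')+1=15+1=16
L[11]='x': occ=2, LF[11]=C('x')+2=12+2=14
L[12]='z': occ=1, LF[12]=C('z')+1=20+1=21
L[13]='y': occ=2, LF[13]=C('y')+2=15+2=17
L[14]='y': occ=3, LF[14]=C('y')+3=15+3=18
L[15]='8': occ=2, LF[15]=C('8')+2=4+2=6
L[16]='8': occ=3, LF[16]=C('8')+3=4+3=7
L[17]='7': occ=1, LF[17]=C('7')+1=1+1=2
L[18]='7': occ=2, LF[18]=C('7')+2=1+2=3
L[19]='9': occ=2, LF[19]=C('9')+2=8+2=10
L[20]='9': occ=3, LF[20]=C('9')+3=8+3=11
L[21]='y': occ=4, LF[21]=C('y')+4=15+4=19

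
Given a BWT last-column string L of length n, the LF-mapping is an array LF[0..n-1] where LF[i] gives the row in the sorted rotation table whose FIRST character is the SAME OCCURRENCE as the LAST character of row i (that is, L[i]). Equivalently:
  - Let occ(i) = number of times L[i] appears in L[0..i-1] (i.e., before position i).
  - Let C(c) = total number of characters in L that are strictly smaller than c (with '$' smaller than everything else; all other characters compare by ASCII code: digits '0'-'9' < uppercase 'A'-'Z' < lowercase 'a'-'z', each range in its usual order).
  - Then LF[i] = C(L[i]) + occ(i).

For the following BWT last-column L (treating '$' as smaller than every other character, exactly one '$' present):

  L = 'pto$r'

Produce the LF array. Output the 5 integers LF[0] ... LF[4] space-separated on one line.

Char counts: '$':1, 'o':1, 'p':1, 'r':1, 't':1
C (first-col start): C('$')=0, C('o')=1, C('p')=2, C('r')=3, C('t')=4
L[0]='p': occ=0, LF[0]=C('p')+0=2+0=2
L[1]='t': occ=0, LF[1]=C('t')+0=4+0=4
L[2]='o': occ=0, LF[2]=C('o')+0=1+0=1
L[3]='$': occ=0, LF[3]=C('$')+0=0+0=0
L[4]='r': occ=0, LF[4]=C('r')+0=3+0=3

Answer: 2 4 1 0 3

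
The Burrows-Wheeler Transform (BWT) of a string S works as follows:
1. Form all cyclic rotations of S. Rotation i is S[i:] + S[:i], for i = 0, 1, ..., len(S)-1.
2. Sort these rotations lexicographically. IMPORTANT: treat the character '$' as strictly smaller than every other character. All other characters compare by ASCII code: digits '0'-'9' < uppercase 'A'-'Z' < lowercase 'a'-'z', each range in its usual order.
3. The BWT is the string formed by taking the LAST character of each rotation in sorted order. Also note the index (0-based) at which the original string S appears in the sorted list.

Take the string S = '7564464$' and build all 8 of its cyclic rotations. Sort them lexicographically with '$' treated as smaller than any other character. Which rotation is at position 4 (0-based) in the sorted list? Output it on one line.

All 8 rotations (rotation i = S[i:]+S[:i]):
  rot[0] = 7564464$
  rot[1] = 564464$7
  rot[2] = 64464$75
  rot[3] = 4464$756
  rot[4] = 464$7564
  rot[5] = 64$75644
  rot[6] = 4$756446
  rot[7] = $7564464
Sorted (with $ < everything):
  sorted[0] = $7564464
  sorted[1] = 4$756446
  sorted[2] = 4464$756
  sorted[3] = 464$7564
  sorted[4] = 564464$7
  sorted[5] = 64$75644
  sorted[6] = 64464$75
  sorted[7] = 7564464$
sorted[4] = 564464$7

Answer: 564464$7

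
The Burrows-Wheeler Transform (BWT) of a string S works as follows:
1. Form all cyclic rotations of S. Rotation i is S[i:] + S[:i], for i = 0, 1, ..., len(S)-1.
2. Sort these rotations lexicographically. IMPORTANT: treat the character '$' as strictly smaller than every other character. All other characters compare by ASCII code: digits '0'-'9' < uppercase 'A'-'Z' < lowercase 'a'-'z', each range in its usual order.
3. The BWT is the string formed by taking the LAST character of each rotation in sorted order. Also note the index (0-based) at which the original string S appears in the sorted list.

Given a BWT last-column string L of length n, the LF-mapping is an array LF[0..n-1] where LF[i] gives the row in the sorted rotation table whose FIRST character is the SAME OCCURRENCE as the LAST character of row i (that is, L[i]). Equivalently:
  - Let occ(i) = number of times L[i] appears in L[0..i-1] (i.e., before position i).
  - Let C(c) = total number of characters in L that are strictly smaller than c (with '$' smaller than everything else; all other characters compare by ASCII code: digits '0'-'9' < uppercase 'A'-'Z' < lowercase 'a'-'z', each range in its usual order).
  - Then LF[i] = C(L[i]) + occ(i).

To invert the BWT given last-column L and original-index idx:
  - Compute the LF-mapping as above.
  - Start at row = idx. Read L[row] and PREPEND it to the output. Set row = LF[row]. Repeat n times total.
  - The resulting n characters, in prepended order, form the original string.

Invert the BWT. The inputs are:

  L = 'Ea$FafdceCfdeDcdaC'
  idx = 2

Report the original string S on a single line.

Answer: CfceafFDdeddaCcaE$

Derivation:
LF mapping: 4 6 0 5 7 16 11 9 14 1 17 12 15 3 10 13 8 2
Walk LF starting at row 2, prepending L[row]:
  step 1: row=2, L[2]='$', prepend. Next row=LF[2]=0
  step 2: row=0, L[0]='E', prepend. Next row=LF[0]=4
  step 3: row=4, L[4]='a', prepend. Next row=LF[4]=7
  step 4: row=7, L[7]='c', prepend. Next row=LF[7]=9
  step 5: row=9, L[9]='C', prepend. Next row=LF[9]=1
  step 6: row=1, L[1]='a', prepend. Next row=LF[1]=6
  step 7: row=6, L[6]='d', prepend. Next row=LF[6]=11
  step 8: row=11, L[11]='d', prepend. Next row=LF[11]=12
  step 9: row=12, L[12]='e', prepend. Next row=LF[12]=15
  step 10: row=15, L[15]='d', prepend. Next row=LF[15]=13
  step 11: row=13, L[13]='D', prepend. Next row=LF[13]=3
  step 12: row=3, L[3]='F', prepend. Next row=LF[3]=5
  step 13: row=5, L[5]='f', prepend. Next row=LF[5]=16
  step 14: row=16, L[16]='a', prepend. Next row=LF[16]=8
  step 15: row=8, L[8]='e', prepend. Next row=LF[8]=14
  step 16: row=14, L[14]='c', prepend. Next row=LF[14]=10
  step 17: row=10, L[10]='f', prepend. Next row=LF[10]=17
  step 18: row=17, L[17]='C', prepend. Next row=LF[17]=2
Reversed output: CfceafFDdeddaCcaE$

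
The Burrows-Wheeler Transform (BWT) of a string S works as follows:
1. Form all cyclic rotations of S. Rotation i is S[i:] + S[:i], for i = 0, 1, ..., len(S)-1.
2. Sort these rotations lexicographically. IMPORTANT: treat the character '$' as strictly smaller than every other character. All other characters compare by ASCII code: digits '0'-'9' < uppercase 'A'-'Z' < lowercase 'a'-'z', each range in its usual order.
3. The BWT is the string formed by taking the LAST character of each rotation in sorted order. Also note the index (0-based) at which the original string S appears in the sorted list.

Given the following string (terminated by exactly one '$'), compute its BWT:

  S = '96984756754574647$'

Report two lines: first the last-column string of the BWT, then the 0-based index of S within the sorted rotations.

All 18 rotations (rotation i = S[i:]+S[:i]):
  rot[0] = 96984756754574647$
  rot[1] = 6984756754574647$9
  rot[2] = 984756754574647$96
  rot[3] = 84756754574647$969
  rot[4] = 4756754574647$9698
  rot[5] = 756754574647$96984
  rot[6] = 56754574647$969847
  rot[7] = 6754574647$9698475
  rot[8] = 754574647$96984756
  rot[9] = 54574647$969847567
  rot[10] = 4574647$9698475675
  rot[11] = 574647$96984756754
  rot[12] = 74647$969847567545
  rot[13] = 4647$9698475675457
  rot[14] = 647$96984756754574
  rot[15] = 47$969847567545746
  rot[16] = 7$9698475675457464
  rot[17] = $96984756754574647
Sorted (with $ < everything):
  sorted[0] = $96984756754574647  (last char: '7')
  sorted[1] = 4574647$9698475675  (last char: '5')
  sorted[2] = 4647$9698475675457  (last char: '7')
  sorted[3] = 47$969847567545746  (last char: '6')
  sorted[4] = 4756754574647$9698  (last char: '8')
  sorted[5] = 54574647$969847567  (last char: '7')
  sorted[6] = 56754574647$969847  (last char: '7')
  sorted[7] = 574647$96984756754  (last char: '4')
  sorted[8] = 647$96984756754574  (last char: '4')
  sorted[9] = 6754574647$9698475  (last char: '5')
  sorted[10] = 6984756754574647$9  (last char: '9')
  sorted[11] = 7$9698475675457464  (last char: '4')
  sorted[12] = 74647$969847567545  (last char: '5')
  sorted[13] = 754574647$96984756  (last char: '6')
  sorted[14] = 756754574647$96984  (last char: '4')
  sorted[15] = 84756754574647$969  (last char: '9')
  sorted[16] = 96984756754574647$  (last char: '$')
  sorted[17] = 984756754574647$96  (last char: '6')
Last column: 7576877445945649$6
Original string S is at sorted index 16

Answer: 7576877445945649$6
16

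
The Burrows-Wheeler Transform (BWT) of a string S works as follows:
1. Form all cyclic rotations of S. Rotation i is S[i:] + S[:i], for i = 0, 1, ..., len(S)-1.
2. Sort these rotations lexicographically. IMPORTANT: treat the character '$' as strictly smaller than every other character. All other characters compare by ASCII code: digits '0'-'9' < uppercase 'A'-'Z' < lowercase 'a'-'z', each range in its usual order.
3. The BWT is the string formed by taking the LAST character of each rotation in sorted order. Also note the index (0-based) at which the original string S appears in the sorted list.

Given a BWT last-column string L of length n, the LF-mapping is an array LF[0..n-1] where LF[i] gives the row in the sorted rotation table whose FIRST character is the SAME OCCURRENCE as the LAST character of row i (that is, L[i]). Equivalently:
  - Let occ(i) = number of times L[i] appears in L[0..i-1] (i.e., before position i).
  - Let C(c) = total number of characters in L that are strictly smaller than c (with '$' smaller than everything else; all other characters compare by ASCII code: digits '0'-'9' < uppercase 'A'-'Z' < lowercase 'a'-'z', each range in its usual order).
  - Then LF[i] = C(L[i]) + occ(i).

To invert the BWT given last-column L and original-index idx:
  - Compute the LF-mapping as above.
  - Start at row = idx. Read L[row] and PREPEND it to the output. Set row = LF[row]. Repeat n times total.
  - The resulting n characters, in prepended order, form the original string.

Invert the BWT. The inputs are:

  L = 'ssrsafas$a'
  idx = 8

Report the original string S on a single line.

Answer: sassafras$

Derivation:
LF mapping: 6 7 5 8 1 4 2 9 0 3
Walk LF starting at row 8, prepending L[row]:
  step 1: row=8, L[8]='$', prepend. Next row=LF[8]=0
  step 2: row=0, L[0]='s', prepend. Next row=LF[0]=6
  step 3: row=6, L[6]='a', prepend. Next row=LF[6]=2
  step 4: row=2, L[2]='r', prepend. Next row=LF[2]=5
  step 5: row=5, L[5]='f', prepend. Next row=LF[5]=4
  step 6: row=4, L[4]='a', prepend. Next row=LF[4]=1
  step 7: row=1, L[1]='s', prepend. Next row=LF[1]=7
  step 8: row=7, L[7]='s', prepend. Next row=LF[7]=9
  step 9: row=9, L[9]='a', prepend. Next row=LF[9]=3
  step 10: row=3, L[3]='s', prepend. Next row=LF[3]=8
Reversed output: sassafras$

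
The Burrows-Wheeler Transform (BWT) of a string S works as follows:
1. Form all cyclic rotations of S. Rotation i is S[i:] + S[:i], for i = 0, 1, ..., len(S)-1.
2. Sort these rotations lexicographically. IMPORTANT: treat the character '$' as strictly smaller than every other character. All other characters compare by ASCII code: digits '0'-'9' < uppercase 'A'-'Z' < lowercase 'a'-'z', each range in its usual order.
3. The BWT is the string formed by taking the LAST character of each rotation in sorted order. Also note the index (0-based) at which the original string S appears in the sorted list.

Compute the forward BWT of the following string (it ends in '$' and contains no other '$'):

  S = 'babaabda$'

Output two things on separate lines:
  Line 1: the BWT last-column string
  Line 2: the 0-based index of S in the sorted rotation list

Answer: adbbaa$ab
6

Derivation:
All 9 rotations (rotation i = S[i:]+S[:i]):
  rot[0] = babaabda$
  rot[1] = abaabda$b
  rot[2] = baabda$ba
  rot[3] = aabda$bab
  rot[4] = abda$baba
  rot[5] = bda$babaa
  rot[6] = da$babaab
  rot[7] = a$babaabd
  rot[8] = $babaabda
Sorted (with $ < everything):
  sorted[0] = $babaabda  (last char: 'a')
  sorted[1] = a$babaabd  (last char: 'd')
  sorted[2] = aabda$bab  (last char: 'b')
  sorted[3] = abaabda$b  (last char: 'b')
  sorted[4] = abda$baba  (last char: 'a')
  sorted[5] = baabda$ba  (last char: 'a')
  sorted[6] = babaabda$  (last char: '$')
  sorted[7] = bda$babaa  (last char: 'a')
  sorted[8] = da$babaab  (last char: 'b')
Last column: adbbaa$ab
Original string S is at sorted index 6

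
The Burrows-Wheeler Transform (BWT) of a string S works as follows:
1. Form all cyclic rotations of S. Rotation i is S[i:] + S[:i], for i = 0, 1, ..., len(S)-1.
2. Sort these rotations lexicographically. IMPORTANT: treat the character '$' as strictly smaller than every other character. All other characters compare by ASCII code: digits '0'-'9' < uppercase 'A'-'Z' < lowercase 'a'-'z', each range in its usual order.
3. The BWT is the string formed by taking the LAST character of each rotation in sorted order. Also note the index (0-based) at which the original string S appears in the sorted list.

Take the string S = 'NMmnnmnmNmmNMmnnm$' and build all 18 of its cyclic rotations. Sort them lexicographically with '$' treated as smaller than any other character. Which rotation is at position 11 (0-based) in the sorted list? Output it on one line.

Answer: mnnm$NMmnnmnmNmmNM

Derivation:
All 18 rotations (rotation i = S[i:]+S[:i]):
  rot[0] = NMmnnmnmNmmNMmnnm$
  rot[1] = MmnnmnmNmmNMmnnm$N
  rot[2] = mnnmnmNmmNMmnnm$NM
  rot[3] = nnmnmNmmNMmnnm$NMm
  rot[4] = nmnmNmmNMmnnm$NMmn
  rot[5] = mnmNmmNMmnnm$NMmnn
  rot[6] = nmNmmNMmnnm$NMmnnm
  rot[7] = mNmmNMmnnm$NMmnnmn
  rot[8] = NmmNMmnnm$NMmnnmnm
  rot[9] = mmNMmnnm$NMmnnmnmN
  rot[10] = mNMmnnm$NMmnnmnmNm
  rot[11] = NMmnnm$NMmnnmnmNmm
  rot[12] = Mmnnm$NMmnnmnmNmmN
  rot[13] = mnnm$NMmnnmnmNmmNM
  rot[14] = nnm$NMmnnmnmNmmNMm
  rot[15] = nm$NMmnnmnmNmmNMmn
  rot[16] = m$NMmnnmnmNmmNMmnn
  rot[17] = $NMmnnmnmNmmNMmnnm
Sorted (with $ < everything):
  sorted[0] = $NMmnnmnmNmmNMmnnm
  sorted[1] = Mmnnm$NMmnnmnmNmmN
  sorted[2] = MmnnmnmNmmNMmnnm$N
  sorted[3] = NMmnnm$NMmnnmnmNmm
  sorted[4] = NMmnnmnmNmmNMmnnm$
  sorted[5] = NmmNMmnnm$NMmnnmnm
  sorted[6] = m$NMmnnmnmNmmNMmnn
  sorted[7] = mNMmnnm$NMmnnmnmNm
  sorted[8] = mNmmNMmnnm$NMmnnmn
  sorted[9] = mmNMmnnm$NMmnnmnmN
  sorted[10] = mnmNmmNMmnnm$NMmnn
  sorted[11] = mnnm$NMmnnmnmNmmNM
  sorted[12] = mnnmnmNmmNMmnnm$NM
  sorted[13] = nm$NMmnnmnmNmmNMmn
  sorted[14] = nmNmmNMmnnm$NMmnnm
  sorted[15] = nmnmNmmNMmnnm$NMmn
  sorted[16] = nnm$NMmnnmnmNmmNMm
  sorted[17] = nnmnmNmmNMmnnm$NMm
sorted[11] = mnnm$NMmnnmnmNmmNM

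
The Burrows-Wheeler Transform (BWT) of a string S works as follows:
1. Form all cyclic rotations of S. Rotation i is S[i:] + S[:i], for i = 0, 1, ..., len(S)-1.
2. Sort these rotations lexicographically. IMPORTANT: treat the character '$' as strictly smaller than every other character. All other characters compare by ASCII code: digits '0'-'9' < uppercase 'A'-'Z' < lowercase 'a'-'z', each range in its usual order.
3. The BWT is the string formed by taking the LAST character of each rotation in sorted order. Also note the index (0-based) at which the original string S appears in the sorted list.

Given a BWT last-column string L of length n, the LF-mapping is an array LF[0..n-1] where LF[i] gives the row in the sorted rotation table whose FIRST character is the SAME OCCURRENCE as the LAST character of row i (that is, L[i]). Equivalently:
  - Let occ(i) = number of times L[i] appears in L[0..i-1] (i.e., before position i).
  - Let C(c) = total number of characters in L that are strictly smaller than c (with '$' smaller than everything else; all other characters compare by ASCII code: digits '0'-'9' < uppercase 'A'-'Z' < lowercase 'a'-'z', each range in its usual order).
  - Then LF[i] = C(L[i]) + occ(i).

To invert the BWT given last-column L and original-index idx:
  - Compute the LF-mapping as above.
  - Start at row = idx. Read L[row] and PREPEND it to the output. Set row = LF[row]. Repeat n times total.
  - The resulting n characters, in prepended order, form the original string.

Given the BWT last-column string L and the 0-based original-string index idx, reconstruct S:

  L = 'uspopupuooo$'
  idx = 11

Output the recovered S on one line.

Answer: uppouposoou$

Derivation:
LF mapping: 9 8 5 1 6 10 7 11 2 3 4 0
Walk LF starting at row 11, prepending L[row]:
  step 1: row=11, L[11]='$', prepend. Next row=LF[11]=0
  step 2: row=0, L[0]='u', prepend. Next row=LF[0]=9
  step 3: row=9, L[9]='o', prepend. Next row=LF[9]=3
  step 4: row=3, L[3]='o', prepend. Next row=LF[3]=1
  step 5: row=1, L[1]='s', prepend. Next row=LF[1]=8
  step 6: row=8, L[8]='o', prepend. Next row=LF[8]=2
  step 7: row=2, L[2]='p', prepend. Next row=LF[2]=5
  step 8: row=5, L[5]='u', prepend. Next row=LF[5]=10
  step 9: row=10, L[10]='o', prepend. Next row=LF[10]=4
  step 10: row=4, L[4]='p', prepend. Next row=LF[4]=6
  step 11: row=6, L[6]='p', prepend. Next row=LF[6]=7
  step 12: row=7, L[7]='u', prepend. Next row=LF[7]=11
Reversed output: uppouposoou$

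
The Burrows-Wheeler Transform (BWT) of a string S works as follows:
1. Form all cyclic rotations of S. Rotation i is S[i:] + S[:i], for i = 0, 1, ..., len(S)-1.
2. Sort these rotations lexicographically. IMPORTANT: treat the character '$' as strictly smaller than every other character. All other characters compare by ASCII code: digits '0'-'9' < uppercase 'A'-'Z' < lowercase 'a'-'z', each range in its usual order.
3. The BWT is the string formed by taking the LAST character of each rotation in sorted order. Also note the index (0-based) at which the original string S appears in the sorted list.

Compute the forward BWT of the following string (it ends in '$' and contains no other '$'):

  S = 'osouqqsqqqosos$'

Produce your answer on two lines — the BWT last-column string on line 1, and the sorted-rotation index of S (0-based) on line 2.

Answer: ssq$sqqsuqoooqo
3

Derivation:
All 15 rotations (rotation i = S[i:]+S[:i]):
  rot[0] = osouqqsqqqosos$
  rot[1] = souqqsqqqosos$o
  rot[2] = ouqqsqqqosos$os
  rot[3] = uqqsqqqosos$oso
  rot[4] = qqsqqqosos$osou
  rot[5] = qsqqqosos$osouq
  rot[6] = sqqqosos$osouqq
  rot[7] = qqqosos$osouqqs
  rot[8] = qqosos$osouqqsq
  rot[9] = qosos$osouqqsqq
  rot[10] = osos$osouqqsqqq
  rot[11] = sos$osouqqsqqqo
  rot[12] = os$osouqqsqqqos
  rot[13] = s$osouqqsqqqoso
  rot[14] = $osouqqsqqqosos
Sorted (with $ < everything):
  sorted[0] = $osouqqsqqqosos  (last char: 's')
  sorted[1] = os$osouqqsqqqos  (last char: 's')
  sorted[2] = osos$osouqqsqqq  (last char: 'q')
  sorted[3] = osouqqsqqqosos$  (last char: '$')
  sorted[4] = ouqqsqqqosos$os  (last char: 's')
  sorted[5] = qosos$osouqqsqq  (last char: 'q')
  sorted[6] = qqosos$osouqqsq  (last char: 'q')
  sorted[7] = qqqosos$osouqqs  (last char: 's')
  sorted[8] = qqsqqqosos$osou  (last char: 'u')
  sorted[9] = qsqqqosos$osouq  (last char: 'q')
  sorted[10] = s$osouqqsqqqoso  (last char: 'o')
  sorted[11] = sos$osouqqsqqqo  (last char: 'o')
  sorted[12] = souqqsqqqosos$o  (last char: 'o')
  sorted[13] = sqqqosos$osouqq  (last char: 'q')
  sorted[14] = uqqsqqqosos$oso  (last char: 'o')
Last column: ssq$sqqsuqoooqo
Original string S is at sorted index 3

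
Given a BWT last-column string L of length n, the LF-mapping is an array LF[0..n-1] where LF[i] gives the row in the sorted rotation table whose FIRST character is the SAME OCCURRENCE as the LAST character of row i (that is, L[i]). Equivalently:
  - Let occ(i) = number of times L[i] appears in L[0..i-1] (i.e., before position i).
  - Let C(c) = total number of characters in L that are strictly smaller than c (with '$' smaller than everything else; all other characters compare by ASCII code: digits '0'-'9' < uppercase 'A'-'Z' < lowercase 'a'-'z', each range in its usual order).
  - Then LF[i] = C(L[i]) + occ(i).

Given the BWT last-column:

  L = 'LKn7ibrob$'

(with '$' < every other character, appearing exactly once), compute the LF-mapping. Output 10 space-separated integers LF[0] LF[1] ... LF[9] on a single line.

Answer: 3 2 7 1 6 4 9 8 5 0

Derivation:
Char counts: '$':1, '7':1, 'K':1, 'L':1, 'b':2, 'i':1, 'n':1, 'o':1, 'r':1
C (first-col start): C('$')=0, C('7')=1, C('K')=2, C('L')=3, C('b')=4, C('i')=6, C('n')=7, C('o')=8, C('r')=9
L[0]='L': occ=0, LF[0]=C('L')+0=3+0=3
L[1]='K': occ=0, LF[1]=C('K')+0=2+0=2
L[2]='n': occ=0, LF[2]=C('n')+0=7+0=7
L[3]='7': occ=0, LF[3]=C('7')+0=1+0=1
L[4]='i': occ=0, LF[4]=C('i')+0=6+0=6
L[5]='b': occ=0, LF[5]=C('b')+0=4+0=4
L[6]='r': occ=0, LF[6]=C('r')+0=9+0=9
L[7]='o': occ=0, LF[7]=C('o')+0=8+0=8
L[8]='b': occ=1, LF[8]=C('b')+1=4+1=5
L[9]='$': occ=0, LF[9]=C('$')+0=0+0=0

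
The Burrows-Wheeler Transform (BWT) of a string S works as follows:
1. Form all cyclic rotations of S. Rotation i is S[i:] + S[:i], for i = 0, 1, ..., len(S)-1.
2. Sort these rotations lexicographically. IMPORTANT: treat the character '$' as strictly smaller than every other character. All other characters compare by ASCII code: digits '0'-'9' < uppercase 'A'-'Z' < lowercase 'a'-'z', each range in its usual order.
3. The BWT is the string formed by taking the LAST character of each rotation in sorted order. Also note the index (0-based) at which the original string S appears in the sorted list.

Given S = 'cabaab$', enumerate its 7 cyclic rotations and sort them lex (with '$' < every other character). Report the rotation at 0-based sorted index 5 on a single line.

Answer: baab$ca

Derivation:
All 7 rotations (rotation i = S[i:]+S[:i]):
  rot[0] = cabaab$
  rot[1] = abaab$c
  rot[2] = baab$ca
  rot[3] = aab$cab
  rot[4] = ab$caba
  rot[5] = b$cabaa
  rot[6] = $cabaab
Sorted (with $ < everything):
  sorted[0] = $cabaab
  sorted[1] = aab$cab
  sorted[2] = ab$caba
  sorted[3] = abaab$c
  sorted[4] = b$cabaa
  sorted[5] = baab$ca
  sorted[6] = cabaab$
sorted[5] = baab$ca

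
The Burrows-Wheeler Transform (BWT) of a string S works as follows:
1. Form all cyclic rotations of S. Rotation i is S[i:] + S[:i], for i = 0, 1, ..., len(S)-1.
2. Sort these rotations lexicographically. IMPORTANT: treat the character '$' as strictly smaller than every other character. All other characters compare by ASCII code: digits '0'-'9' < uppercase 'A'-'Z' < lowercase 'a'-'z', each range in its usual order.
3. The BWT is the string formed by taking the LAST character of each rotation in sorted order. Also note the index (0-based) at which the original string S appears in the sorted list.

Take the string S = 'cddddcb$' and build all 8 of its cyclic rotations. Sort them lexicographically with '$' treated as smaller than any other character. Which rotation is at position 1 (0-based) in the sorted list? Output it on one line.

Answer: b$cddddc

Derivation:
All 8 rotations (rotation i = S[i:]+S[:i]):
  rot[0] = cddddcb$
  rot[1] = ddddcb$c
  rot[2] = dddcb$cd
  rot[3] = ddcb$cdd
  rot[4] = dcb$cddd
  rot[5] = cb$cdddd
  rot[6] = b$cddddc
  rot[7] = $cddddcb
Sorted (with $ < everything):
  sorted[0] = $cddddcb
  sorted[1] = b$cddddc
  sorted[2] = cb$cdddd
  sorted[3] = cddddcb$
  sorted[4] = dcb$cddd
  sorted[5] = ddcb$cdd
  sorted[6] = dddcb$cd
  sorted[7] = ddddcb$c
sorted[1] = b$cddddc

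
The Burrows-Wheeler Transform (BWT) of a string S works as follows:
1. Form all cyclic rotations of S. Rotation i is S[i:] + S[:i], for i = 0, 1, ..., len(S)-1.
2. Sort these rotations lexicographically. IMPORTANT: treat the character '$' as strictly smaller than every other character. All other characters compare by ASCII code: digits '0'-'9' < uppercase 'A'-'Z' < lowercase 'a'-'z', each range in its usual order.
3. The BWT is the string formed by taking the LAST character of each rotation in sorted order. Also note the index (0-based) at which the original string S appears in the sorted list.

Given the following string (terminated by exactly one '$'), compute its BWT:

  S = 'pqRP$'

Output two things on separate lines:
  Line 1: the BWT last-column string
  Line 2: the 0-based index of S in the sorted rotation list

Answer: PRq$p
3

Derivation:
All 5 rotations (rotation i = S[i:]+S[:i]):
  rot[0] = pqRP$
  rot[1] = qRP$p
  rot[2] = RP$pq
  rot[3] = P$pqR
  rot[4] = $pqRP
Sorted (with $ < everything):
  sorted[0] = $pqRP  (last char: 'P')
  sorted[1] = P$pqR  (last char: 'R')
  sorted[2] = RP$pq  (last char: 'q')
  sorted[3] = pqRP$  (last char: '$')
  sorted[4] = qRP$p  (last char: 'p')
Last column: PRq$p
Original string S is at sorted index 3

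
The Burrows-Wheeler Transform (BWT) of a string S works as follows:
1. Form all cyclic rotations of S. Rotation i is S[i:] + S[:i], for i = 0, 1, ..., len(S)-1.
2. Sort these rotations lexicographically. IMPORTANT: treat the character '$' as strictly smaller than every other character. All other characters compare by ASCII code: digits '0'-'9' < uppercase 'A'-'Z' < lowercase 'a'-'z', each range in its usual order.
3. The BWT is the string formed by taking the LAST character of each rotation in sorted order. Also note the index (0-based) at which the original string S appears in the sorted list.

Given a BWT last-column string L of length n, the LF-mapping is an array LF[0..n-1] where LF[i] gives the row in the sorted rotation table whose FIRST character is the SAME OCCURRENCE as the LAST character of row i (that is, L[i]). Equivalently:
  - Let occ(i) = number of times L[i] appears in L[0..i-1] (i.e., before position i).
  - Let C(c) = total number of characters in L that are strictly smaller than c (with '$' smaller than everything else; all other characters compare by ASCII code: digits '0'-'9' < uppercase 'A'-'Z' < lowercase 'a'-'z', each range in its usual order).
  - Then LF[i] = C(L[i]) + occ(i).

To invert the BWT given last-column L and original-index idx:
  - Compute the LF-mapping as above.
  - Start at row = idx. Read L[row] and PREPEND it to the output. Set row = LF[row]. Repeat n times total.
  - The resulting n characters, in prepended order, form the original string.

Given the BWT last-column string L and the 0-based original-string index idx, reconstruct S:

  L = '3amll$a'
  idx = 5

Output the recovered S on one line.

LF mapping: 1 2 6 4 5 0 3
Walk LF starting at row 5, prepending L[row]:
  step 1: row=5, L[5]='$', prepend. Next row=LF[5]=0
  step 2: row=0, L[0]='3', prepend. Next row=LF[0]=1
  step 3: row=1, L[1]='a', prepend. Next row=LF[1]=2
  step 4: row=2, L[2]='m', prepend. Next row=LF[2]=6
  step 5: row=6, L[6]='a', prepend. Next row=LF[6]=3
  step 6: row=3, L[3]='l', prepend. Next row=LF[3]=4
  step 7: row=4, L[4]='l', prepend. Next row=LF[4]=5
Reversed output: llama3$

Answer: llama3$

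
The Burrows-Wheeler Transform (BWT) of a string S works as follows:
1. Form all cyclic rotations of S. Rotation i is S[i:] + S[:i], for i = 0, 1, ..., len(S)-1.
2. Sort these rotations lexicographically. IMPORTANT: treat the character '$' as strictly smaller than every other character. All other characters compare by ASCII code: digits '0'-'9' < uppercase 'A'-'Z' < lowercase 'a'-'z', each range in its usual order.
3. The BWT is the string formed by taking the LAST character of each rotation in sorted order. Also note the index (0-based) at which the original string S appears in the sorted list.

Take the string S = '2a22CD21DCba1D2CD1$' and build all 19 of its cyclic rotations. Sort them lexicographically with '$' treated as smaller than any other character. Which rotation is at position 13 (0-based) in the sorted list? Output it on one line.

Answer: D21DCba1D2CD1$2a22C

Derivation:
All 19 rotations (rotation i = S[i:]+S[:i]):
  rot[0] = 2a22CD21DCba1D2CD1$
  rot[1] = a22CD21DCba1D2CD1$2
  rot[2] = 22CD21DCba1D2CD1$2a
  rot[3] = 2CD21DCba1D2CD1$2a2
  rot[4] = CD21DCba1D2CD1$2a22
  rot[5] = D21DCba1D2CD1$2a22C
  rot[6] = 21DCba1D2CD1$2a22CD
  rot[7] = 1DCba1D2CD1$2a22CD2
  rot[8] = DCba1D2CD1$2a22CD21
  rot[9] = Cba1D2CD1$2a22CD21D
  rot[10] = ba1D2CD1$2a22CD21DC
  rot[11] = a1D2CD1$2a22CD21DCb
  rot[12] = 1D2CD1$2a22CD21DCba
  rot[13] = D2CD1$2a22CD21DCba1
  rot[14] = 2CD1$2a22CD21DCba1D
  rot[15] = CD1$2a22CD21DCba1D2
  rot[16] = D1$2a22CD21DCba1D2C
  rot[17] = 1$2a22CD21DCba1D2CD
  rot[18] = $2a22CD21DCba1D2CD1
Sorted (with $ < everything):
  sorted[0] = $2a22CD21DCba1D2CD1
  sorted[1] = 1$2a22CD21DCba1D2CD
  sorted[2] = 1D2CD1$2a22CD21DCba
  sorted[3] = 1DCba1D2CD1$2a22CD2
  sorted[4] = 21DCba1D2CD1$2a22CD
  sorted[5] = 22CD21DCba1D2CD1$2a
  sorted[6] = 2CD1$2a22CD21DCba1D
  sorted[7] = 2CD21DCba1D2CD1$2a2
  sorted[8] = 2a22CD21DCba1D2CD1$
  sorted[9] = CD1$2a22CD21DCba1D2
  sorted[10] = CD21DCba1D2CD1$2a22
  sorted[11] = Cba1D2CD1$2a22CD21D
  sorted[12] = D1$2a22CD21DCba1D2C
  sorted[13] = D21DCba1D2CD1$2a22C
  sorted[14] = D2CD1$2a22CD21DCba1
  sorted[15] = DCba1D2CD1$2a22CD21
  sorted[16] = a1D2CD1$2a22CD21DCb
  sorted[17] = a22CD21DCba1D2CD1$2
  sorted[18] = ba1D2CD1$2a22CD21DC
sorted[13] = D21DCba1D2CD1$2a22C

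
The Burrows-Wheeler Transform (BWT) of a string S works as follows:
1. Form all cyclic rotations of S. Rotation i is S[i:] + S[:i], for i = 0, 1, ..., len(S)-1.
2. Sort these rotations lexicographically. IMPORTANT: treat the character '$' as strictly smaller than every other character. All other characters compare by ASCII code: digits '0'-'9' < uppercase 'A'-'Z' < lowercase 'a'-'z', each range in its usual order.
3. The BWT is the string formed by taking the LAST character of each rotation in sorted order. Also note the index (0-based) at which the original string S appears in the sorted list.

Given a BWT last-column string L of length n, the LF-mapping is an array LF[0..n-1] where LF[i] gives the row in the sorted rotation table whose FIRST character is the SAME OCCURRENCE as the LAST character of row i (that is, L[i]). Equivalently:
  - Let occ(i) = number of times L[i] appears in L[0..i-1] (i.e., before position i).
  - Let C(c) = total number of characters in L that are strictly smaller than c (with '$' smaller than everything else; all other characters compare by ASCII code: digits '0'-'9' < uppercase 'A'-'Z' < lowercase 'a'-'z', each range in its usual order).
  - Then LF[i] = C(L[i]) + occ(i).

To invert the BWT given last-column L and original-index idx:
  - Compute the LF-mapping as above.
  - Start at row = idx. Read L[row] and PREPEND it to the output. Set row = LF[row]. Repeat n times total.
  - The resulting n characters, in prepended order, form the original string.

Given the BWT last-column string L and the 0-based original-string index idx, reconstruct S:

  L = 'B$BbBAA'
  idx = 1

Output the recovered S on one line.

LF mapping: 3 0 4 6 5 1 2
Walk LF starting at row 1, prepending L[row]:
  step 1: row=1, L[1]='$', prepend. Next row=LF[1]=0
  step 2: row=0, L[0]='B', prepend. Next row=LF[0]=3
  step 3: row=3, L[3]='b', prepend. Next row=LF[3]=6
  step 4: row=6, L[6]='A', prepend. Next row=LF[6]=2
  step 5: row=2, L[2]='B', prepend. Next row=LF[2]=4
  step 6: row=4, L[4]='B', prepend. Next row=LF[4]=5
  step 7: row=5, L[5]='A', prepend. Next row=LF[5]=1
Reversed output: ABBAbB$

Answer: ABBAbB$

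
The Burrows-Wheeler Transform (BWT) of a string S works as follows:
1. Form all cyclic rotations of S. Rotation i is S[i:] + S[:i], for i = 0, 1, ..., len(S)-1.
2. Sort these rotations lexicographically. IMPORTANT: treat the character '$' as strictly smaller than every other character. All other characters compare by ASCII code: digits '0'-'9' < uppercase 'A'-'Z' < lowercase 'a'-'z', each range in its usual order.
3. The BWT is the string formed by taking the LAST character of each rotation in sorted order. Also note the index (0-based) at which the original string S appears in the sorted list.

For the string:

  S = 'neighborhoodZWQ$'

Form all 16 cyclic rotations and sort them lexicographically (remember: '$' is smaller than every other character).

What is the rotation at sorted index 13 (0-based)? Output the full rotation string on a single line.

Answer: oodZWQ$neighborh

Derivation:
All 16 rotations (rotation i = S[i:]+S[:i]):
  rot[0] = neighborhoodZWQ$
  rot[1] = eighborhoodZWQ$n
  rot[2] = ighborhoodZWQ$ne
  rot[3] = ghborhoodZWQ$nei
  rot[4] = hborhoodZWQ$neig
  rot[5] = borhoodZWQ$neigh
  rot[6] = orhoodZWQ$neighb
  rot[7] = rhoodZWQ$neighbo
  rot[8] = hoodZWQ$neighbor
  rot[9] = oodZWQ$neighborh
  rot[10] = odZWQ$neighborho
  rot[11] = dZWQ$neighborhoo
  rot[12] = ZWQ$neighborhood
  rot[13] = WQ$neighborhoodZ
  rot[14] = Q$neighborhoodZW
  rot[15] = $neighborhoodZWQ
Sorted (with $ < everything):
  sorted[0] = $neighborhoodZWQ
  sorted[1] = Q$neighborhoodZW
  sorted[2] = WQ$neighborhoodZ
  sorted[3] = ZWQ$neighborhood
  sorted[4] = borhoodZWQ$neigh
  sorted[5] = dZWQ$neighborhoo
  sorted[6] = eighborhoodZWQ$n
  sorted[7] = ghborhoodZWQ$nei
  sorted[8] = hborhoodZWQ$neig
  sorted[9] = hoodZWQ$neighbor
  sorted[10] = ighborhoodZWQ$ne
  sorted[11] = neighborhoodZWQ$
  sorted[12] = odZWQ$neighborho
  sorted[13] = oodZWQ$neighborh
  sorted[14] = orhoodZWQ$neighb
  sorted[15] = rhoodZWQ$neighbo
sorted[13] = oodZWQ$neighborh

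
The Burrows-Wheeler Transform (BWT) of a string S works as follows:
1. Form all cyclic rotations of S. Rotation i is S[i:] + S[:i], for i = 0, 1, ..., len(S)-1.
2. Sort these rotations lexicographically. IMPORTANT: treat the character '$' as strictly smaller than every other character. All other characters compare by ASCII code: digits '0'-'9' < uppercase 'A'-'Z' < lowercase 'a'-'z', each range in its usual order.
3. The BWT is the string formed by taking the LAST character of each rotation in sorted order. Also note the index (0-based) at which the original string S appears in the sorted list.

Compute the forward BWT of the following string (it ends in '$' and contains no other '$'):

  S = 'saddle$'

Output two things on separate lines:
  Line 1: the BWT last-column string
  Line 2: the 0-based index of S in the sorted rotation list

Answer: esadld$
6

Derivation:
All 7 rotations (rotation i = S[i:]+S[:i]):
  rot[0] = saddle$
  rot[1] = addle$s
  rot[2] = ddle$sa
  rot[3] = dle$sad
  rot[4] = le$sadd
  rot[5] = e$saddl
  rot[6] = $saddle
Sorted (with $ < everything):
  sorted[0] = $saddle  (last char: 'e')
  sorted[1] = addle$s  (last char: 's')
  sorted[2] = ddle$sa  (last char: 'a')
  sorted[3] = dle$sad  (last char: 'd')
  sorted[4] = e$saddl  (last char: 'l')
  sorted[5] = le$sadd  (last char: 'd')
  sorted[6] = saddle$  (last char: '$')
Last column: esadld$
Original string S is at sorted index 6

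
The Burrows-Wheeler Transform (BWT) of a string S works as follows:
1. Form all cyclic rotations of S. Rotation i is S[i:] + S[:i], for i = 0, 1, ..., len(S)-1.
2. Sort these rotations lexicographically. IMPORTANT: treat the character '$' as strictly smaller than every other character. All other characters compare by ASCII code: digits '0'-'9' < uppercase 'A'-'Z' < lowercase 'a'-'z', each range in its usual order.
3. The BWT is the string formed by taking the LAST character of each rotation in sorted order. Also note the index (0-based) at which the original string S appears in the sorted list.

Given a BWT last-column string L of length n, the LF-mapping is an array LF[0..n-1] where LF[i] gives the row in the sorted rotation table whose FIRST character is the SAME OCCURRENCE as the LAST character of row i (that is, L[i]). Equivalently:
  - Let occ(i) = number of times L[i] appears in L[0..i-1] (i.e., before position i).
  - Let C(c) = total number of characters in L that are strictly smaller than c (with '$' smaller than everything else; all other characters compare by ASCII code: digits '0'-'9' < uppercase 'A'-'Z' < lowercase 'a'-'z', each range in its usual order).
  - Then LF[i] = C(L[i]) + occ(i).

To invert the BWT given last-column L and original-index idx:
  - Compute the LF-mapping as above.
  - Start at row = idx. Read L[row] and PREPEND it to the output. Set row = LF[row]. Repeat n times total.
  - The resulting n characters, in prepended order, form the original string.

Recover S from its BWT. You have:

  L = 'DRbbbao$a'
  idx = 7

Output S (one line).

LF mapping: 1 2 5 6 7 3 8 0 4
Walk LF starting at row 7, prepending L[row]:
  step 1: row=7, L[7]='$', prepend. Next row=LF[7]=0
  step 2: row=0, L[0]='D', prepend. Next row=LF[0]=1
  step 3: row=1, L[1]='R', prepend. Next row=LF[1]=2
  step 4: row=2, L[2]='b', prepend. Next row=LF[2]=5
  step 5: row=5, L[5]='a', prepend. Next row=LF[5]=3
  step 6: row=3, L[3]='b', prepend. Next row=LF[3]=6
  step 7: row=6, L[6]='o', prepend. Next row=LF[6]=8
  step 8: row=8, L[8]='a', prepend. Next row=LF[8]=4
  step 9: row=4, L[4]='b', prepend. Next row=LF[4]=7
Reversed output: baobabRD$

Answer: baobabRD$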